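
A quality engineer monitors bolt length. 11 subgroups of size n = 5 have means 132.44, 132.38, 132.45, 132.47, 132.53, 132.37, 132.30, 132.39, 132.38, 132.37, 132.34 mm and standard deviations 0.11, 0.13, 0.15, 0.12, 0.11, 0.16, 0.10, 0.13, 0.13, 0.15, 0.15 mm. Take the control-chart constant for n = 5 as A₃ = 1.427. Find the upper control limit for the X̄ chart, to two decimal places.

X̄̄ = (132.44 + 132.38 + 132.45 + 132.47 + 132.53 + 132.37 + 132.30 + 132.39 + 132.38 + 132.37 + 132.34) / 11 = 132.4018
s̄ = (0.11 + 0.13 + 0.15 + 0.12 + 0.11 + 0.16 + 0.10 + 0.13 + 0.13 + 0.15 + 0.15) / 11 = 0.1309
UCL = X̄̄ + A₃·s̄ = 132.4018 + 1.427 × 0.1309 = 132.5886

132.59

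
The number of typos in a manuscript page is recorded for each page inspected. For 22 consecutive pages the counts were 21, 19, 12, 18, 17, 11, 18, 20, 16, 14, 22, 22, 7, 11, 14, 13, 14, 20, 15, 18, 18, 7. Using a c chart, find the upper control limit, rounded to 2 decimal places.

27.69

c̄ = (21 + 19 + 12 + 18 + 17 + 11 + 18 + 20 + 16 + 14 + 22 + 22 + 7 + 11 + 14 + 13 + 14 + 20 + 15 + 18 + 18 + 7) / 22 = 347 / 22 = 15.7727
UCL = c̄ + 3√c̄ = 15.7727 + 3 × √15.7727 = 15.7727 + 3 × 3.9715 = 27.6872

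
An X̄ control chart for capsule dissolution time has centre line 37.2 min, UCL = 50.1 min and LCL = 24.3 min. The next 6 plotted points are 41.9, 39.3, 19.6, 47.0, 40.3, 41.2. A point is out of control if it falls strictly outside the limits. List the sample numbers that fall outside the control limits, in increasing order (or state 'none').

3

Compare each point to [24.3, 50.1]: sample 3 = 19.6 < LCL.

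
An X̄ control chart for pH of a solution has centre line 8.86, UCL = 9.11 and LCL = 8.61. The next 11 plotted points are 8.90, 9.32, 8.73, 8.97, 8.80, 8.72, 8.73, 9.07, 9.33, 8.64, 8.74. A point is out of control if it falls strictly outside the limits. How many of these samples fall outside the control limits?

Compare each point to [8.61, 9.11]: sample 2 = 9.32 > UCL; sample 9 = 9.33 > UCL.

2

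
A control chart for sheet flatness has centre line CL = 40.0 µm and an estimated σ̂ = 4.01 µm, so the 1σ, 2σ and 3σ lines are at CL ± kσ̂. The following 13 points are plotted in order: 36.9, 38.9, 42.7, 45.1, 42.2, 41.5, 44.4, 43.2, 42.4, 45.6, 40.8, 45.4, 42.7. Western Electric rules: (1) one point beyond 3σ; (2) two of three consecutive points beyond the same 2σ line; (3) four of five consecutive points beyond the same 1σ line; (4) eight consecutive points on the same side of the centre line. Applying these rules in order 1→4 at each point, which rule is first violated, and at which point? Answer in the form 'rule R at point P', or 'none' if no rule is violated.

rule 4 at point 10

Zone of each point (C = within 1σ̂, B = 1σ̂–2σ̂, A = 2σ̂–3σ̂, * = beyond 3σ̂; sign = side of CL): 1:-C, 2:-C, 3:+C, 4:+B, 5:+C, 6:+C, 7:+B, 8:+C, 9:+C, 10:+B, 11:+C, 12:+B, 13:+C
Rule 4 (eight consecutive points on the same side of the centre line) is satisfied at point 10.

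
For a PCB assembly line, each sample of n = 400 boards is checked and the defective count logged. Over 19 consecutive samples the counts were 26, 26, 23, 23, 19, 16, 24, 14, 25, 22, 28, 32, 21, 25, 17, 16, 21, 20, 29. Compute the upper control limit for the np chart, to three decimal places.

36.290

p̄ = Σdᵢ / (k·n) = 427 / (19 × 400) = 0.05618
UCL = np̄ + 3·√(np̄(1−p̄)) = 22.4737 + 3 × √(22.4737×0.94382) = 22.4737 + 3 × 4.6055 = 36.2903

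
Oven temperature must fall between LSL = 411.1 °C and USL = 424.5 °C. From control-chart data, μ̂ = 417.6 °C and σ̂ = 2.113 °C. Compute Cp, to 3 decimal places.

Cp = (USL − LSL) / (6σ̂) = (424.5 − 411.1) / (6 × 2.113) = 13.4000 / 12.6780 = 1.0569

1.057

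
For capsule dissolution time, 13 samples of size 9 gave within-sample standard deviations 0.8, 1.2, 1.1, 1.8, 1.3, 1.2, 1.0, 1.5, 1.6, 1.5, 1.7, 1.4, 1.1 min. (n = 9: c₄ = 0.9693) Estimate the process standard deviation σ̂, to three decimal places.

s̄ = (0.8 + 1.2 + 1.1 + 1.8 + 1.3 + 1.2 + 1.0 + 1.5 + 1.6 + 1.5 + 1.7 + 1.4 + 1.1) / 13 = 1.3231
σ̂ = s̄ / c₄ = 1.3231 / 0.9693 = 1.3650

1.365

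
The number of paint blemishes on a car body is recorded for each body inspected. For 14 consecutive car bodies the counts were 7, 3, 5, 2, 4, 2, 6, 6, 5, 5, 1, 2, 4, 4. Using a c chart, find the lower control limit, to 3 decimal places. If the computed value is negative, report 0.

c̄ = (7 + 3 + 5 + 2 + 4 + 2 + 6 + 6 + 5 + 5 + 1 + 2 + 4 + 4) / 14 = 56 / 14 = 4.0000
LCL = c̄ − 3√c̄ = 4.0000 − 3 × 2.0000 = -2.0000 → 0 (cannot be negative)

0.000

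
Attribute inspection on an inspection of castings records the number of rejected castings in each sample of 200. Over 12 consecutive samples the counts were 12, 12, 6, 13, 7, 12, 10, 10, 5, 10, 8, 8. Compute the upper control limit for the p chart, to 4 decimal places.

0.0920

p̄ = Σdᵢ / (k·n) = 113 / (12 × 200) = 0.04708
UCL = p̄ + 3·√(p̄(1−p̄)/n) = 0.04708 + 3 × √(0.04708×0.95292/200) = 0.04708 + 3 × 0.01498 = 0.09202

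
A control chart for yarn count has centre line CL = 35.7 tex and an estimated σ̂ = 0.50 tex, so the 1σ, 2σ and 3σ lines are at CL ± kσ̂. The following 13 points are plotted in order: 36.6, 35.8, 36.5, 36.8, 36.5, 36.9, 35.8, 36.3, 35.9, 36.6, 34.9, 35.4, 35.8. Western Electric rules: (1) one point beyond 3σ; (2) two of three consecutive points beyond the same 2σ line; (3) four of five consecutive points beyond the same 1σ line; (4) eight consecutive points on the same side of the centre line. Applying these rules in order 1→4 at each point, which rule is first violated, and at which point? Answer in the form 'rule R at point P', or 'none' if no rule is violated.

rule 3 at point 5

Zone of each point (C = within 1σ̂, B = 1σ̂–2σ̂, A = 2σ̂–3σ̂, * = beyond 3σ̂; sign = side of CL): 1:+B, 2:+C, 3:+B, 4:+A, 5:+B, 6:+A, 7:+C, 8:+B, 9:+C, 10:+B, 11:-B, 12:-C, 13:+C
Rule 3 (four of five consecutive points beyond the same 1σ limit) is satisfied at point 5.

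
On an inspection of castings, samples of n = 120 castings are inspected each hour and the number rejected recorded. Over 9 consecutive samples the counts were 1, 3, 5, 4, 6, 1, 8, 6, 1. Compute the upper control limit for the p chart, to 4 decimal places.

0.0809

p̄ = Σdᵢ / (k·n) = 35 / (9 × 120) = 0.03241
UCL = p̄ + 3·√(p̄(1−p̄)/n) = 0.03241 + 3 × √(0.03241×0.96759/120) = 0.03241 + 3 × 0.01617 = 0.08090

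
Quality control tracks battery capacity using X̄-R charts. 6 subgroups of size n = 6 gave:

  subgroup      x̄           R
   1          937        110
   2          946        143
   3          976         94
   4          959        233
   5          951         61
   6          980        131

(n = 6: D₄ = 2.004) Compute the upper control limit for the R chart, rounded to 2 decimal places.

257.85

R̄ = (110 + 143 + 94 + 233 + 61 + 131) / 6 = 772.0000 / 6 = 128.6667
UCL_R = D₄·R̄ = 2.004 × 128.6667 = 257.8480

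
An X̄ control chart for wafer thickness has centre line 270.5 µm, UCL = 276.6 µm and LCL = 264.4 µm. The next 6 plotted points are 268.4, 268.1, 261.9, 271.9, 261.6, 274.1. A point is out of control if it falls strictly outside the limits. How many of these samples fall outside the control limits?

Compare each point to [264.4, 276.6]: sample 3 = 261.9 < LCL; sample 5 = 261.6 < LCL.

2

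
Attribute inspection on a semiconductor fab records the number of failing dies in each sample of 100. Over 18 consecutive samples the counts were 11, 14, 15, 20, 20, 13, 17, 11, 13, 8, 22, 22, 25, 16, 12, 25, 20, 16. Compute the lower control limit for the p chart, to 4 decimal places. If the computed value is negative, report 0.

0.0549

p̄ = Σdᵢ / (k·n) = 300 / (18 × 100) = 0.16667
LCL = p̄ − 3·√(p̄(1−p̄)/n) = 0.16667 − 3 × 0.03727 = 0.05486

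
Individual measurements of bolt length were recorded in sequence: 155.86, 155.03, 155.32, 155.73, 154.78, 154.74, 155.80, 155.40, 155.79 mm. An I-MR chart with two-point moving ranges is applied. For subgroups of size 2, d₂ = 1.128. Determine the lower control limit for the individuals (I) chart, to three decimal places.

X̄ = (155.86 + 155.03 + 155.32 + 155.73 + 154.78 + 154.74 + 155.80 + 155.40 + 155.79) / 9 = 155.3833
Moving ranges: 0.83, 0.29, 0.41, 0.95, 0.04, 1.06, 0.40, 0.39; M̄R̄ = 4.3700 / 8 = 0.5463
LCL = X̄ − 3·M̄R̄/d₂ = 155.3833 − 3 × 0.5463 / 1.128 = 153.9305

153.931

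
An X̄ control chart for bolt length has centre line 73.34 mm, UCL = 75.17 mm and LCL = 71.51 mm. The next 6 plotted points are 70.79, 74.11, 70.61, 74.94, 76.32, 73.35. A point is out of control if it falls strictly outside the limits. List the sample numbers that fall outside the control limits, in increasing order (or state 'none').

1, 3, 5

Compare each point to [71.51, 75.17]: sample 1 = 70.79 < LCL; sample 3 = 70.61 < LCL; sample 5 = 76.32 > UCL.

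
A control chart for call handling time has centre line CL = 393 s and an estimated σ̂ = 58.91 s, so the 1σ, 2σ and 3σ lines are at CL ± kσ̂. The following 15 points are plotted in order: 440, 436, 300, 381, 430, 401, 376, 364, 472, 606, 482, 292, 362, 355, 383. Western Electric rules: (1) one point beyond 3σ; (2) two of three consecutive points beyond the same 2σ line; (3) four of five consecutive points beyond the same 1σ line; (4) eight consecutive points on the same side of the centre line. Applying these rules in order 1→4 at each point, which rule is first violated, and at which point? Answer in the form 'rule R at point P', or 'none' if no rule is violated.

Zone of each point (C = within 1σ̂, B = 1σ̂–2σ̂, A = 2σ̂–3σ̂, * = beyond 3σ̂; sign = side of CL): 1:+C, 2:+C, 3:-B, 4:-C, 5:+C, 6:+C, 7:-C, 8:-C, 9:+B, 10:+*, 11:+B, 12:-B, 13:-C, 14:-C, 15:-C
Rule 1 (one point beyond the 3σ limits) is satisfied at point 10.

rule 1 at point 10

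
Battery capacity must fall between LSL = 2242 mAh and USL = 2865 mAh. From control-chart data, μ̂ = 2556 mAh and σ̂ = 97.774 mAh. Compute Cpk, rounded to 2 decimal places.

Cpu = (USL − μ̂) / (3σ̂) = (2865 − 2556) / (3 × 97.774) = 1.0534; Cpl = (μ̂ − LSL) / (3σ̂) = (2556 − 2242) / (3 × 97.774) = 1.0705; Cpk = min(Cpu, Cpl) = 1.0534

1.05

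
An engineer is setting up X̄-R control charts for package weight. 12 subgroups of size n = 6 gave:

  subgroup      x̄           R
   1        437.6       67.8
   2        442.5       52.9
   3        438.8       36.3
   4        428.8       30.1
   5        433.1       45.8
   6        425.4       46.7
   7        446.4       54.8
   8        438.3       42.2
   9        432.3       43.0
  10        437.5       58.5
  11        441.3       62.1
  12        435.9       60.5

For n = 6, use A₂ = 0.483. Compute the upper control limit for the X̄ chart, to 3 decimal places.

460.670

X̄̄ = (437.6 + 442.5 + 438.8 + 428.8 + 433.1 + 425.4 + 446.4 + 438.3 + 432.3 + 437.5 + 441.3 + 435.9) / 12 = 5237.9000 / 12 = 436.4917
R̄ = (67.8 + 52.9 + 36.3 + 30.1 + 45.8 + 46.7 + 54.8 + 42.2 + 43.0 + 58.5 + 62.1 + 60.5) / 12 = 600.7000 / 12 = 50.0583
UCL = X̄̄ + A₂·R̄ = 436.4917 + 0.483 × 50.0583 = 460.6698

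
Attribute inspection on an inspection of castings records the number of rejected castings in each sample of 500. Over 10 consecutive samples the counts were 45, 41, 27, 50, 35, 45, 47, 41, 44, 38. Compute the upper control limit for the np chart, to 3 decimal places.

p̄ = Σdᵢ / (k·n) = 413 / (10 × 500) = 0.08260
UCL = np̄ + 3·√(np̄(1−p̄)) = 41.3000 + 3 × √(41.3000×0.91740) = 41.3000 + 3 × 6.1554 = 59.7661

59.766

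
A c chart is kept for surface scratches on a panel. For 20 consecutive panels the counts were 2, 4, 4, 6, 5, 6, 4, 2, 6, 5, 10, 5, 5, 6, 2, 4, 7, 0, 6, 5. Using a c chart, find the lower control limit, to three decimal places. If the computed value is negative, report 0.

c̄ = (2 + 4 + 4 + 6 + 5 + 6 + 4 + 2 + 6 + 5 + 10 + 5 + 5 + 6 + 2 + 4 + 7 + 0 + 6 + 5) / 20 = 94 / 20 = 4.7000
LCL = c̄ − 3√c̄ = 4.7000 − 3 × 2.1679 = -1.8038 → 0 (cannot be negative)

0.000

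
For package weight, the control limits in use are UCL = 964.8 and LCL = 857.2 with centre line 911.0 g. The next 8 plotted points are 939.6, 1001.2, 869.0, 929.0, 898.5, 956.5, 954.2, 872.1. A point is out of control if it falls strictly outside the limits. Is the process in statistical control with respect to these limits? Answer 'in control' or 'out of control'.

Compare each point to [857.2, 964.8]: sample 2 = 1001.2 > UCL.

out of control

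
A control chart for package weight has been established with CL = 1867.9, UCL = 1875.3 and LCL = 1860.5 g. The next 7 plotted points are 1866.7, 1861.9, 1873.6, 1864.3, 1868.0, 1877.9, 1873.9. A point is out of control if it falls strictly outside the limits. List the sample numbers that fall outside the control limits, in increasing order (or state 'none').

Compare each point to [1860.5, 1875.3]: sample 6 = 1877.9 > UCL.

6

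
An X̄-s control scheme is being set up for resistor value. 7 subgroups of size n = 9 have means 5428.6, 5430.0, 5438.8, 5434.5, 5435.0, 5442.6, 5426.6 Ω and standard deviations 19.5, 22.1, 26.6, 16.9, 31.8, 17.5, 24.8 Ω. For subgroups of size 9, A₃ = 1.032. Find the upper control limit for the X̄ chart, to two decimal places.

X̄̄ = (5428.6 + 5430.0 + 5438.8 + 5434.5 + 5435.0 + 5442.6 + 5426.6) / 7 = 5433.7286
s̄ = (19.5 + 22.1 + 26.6 + 16.9 + 31.8 + 17.5 + 24.8) / 7 = 22.7429
UCL = X̄̄ + A₃·s̄ = 5433.7286 + 1.032 × 22.7429 = 5457.1992

5457.20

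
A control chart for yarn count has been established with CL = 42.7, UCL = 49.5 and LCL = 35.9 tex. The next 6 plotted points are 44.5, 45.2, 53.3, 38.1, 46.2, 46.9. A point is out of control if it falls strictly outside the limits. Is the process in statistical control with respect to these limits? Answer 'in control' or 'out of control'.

Compare each point to [35.9, 49.5]: sample 3 = 53.3 > UCL.

out of control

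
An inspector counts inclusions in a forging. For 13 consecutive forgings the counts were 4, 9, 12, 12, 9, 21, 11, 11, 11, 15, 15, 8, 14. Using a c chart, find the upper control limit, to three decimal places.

c̄ = (4 + 9 + 12 + 12 + 9 + 21 + 11 + 11 + 11 + 15 + 15 + 8 + 14) / 13 = 152 / 13 = 11.6923
UCL = c̄ + 3√c̄ = 11.6923 + 3 × √11.6923 = 11.6923 + 3 × 3.4194 = 21.9505

21.951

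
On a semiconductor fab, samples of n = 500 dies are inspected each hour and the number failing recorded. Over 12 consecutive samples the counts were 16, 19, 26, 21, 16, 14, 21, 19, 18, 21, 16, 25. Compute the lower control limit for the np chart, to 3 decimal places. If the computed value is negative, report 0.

p̄ = Σdᵢ / (k·n) = 232 / (12 × 500) = 0.03867
LCL = np̄ − 3·√(np̄(1−p̄)) = 19.3333 − 3 × 4.3111 = 6.4000

6.400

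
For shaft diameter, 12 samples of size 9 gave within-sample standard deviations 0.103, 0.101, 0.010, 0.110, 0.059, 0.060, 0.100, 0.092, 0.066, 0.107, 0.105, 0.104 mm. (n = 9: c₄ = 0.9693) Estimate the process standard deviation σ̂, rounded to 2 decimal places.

0.09

s̄ = (0.103 + 0.101 + 0.010 + 0.110 + 0.059 + 0.060 + 0.100 + 0.092 + 0.066 + 0.107 + 0.105 + 0.104) / 12 = 0.0847
σ̂ = s̄ / c₄ = 0.0847 / 0.9693 = 0.0874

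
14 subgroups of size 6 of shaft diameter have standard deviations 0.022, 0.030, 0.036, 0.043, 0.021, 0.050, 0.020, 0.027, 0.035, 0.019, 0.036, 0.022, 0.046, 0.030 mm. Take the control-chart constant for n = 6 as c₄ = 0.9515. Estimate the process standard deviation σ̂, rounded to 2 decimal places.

0.03

s̄ = (0.022 + 0.030 + 0.036 + 0.043 + 0.021 + 0.050 + 0.020 + 0.027 + 0.035 + 0.019 + 0.036 + 0.022 + 0.046 + 0.030) / 14 = 0.0312
σ̂ = s̄ / c₄ = 0.0312 / 0.9515 = 0.0328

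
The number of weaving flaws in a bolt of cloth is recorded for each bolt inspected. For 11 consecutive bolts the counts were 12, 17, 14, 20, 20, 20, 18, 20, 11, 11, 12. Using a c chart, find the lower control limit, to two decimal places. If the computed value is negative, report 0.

c̄ = (12 + 17 + 14 + 20 + 20 + 20 + 18 + 20 + 11 + 11 + 12) / 11 = 175 / 11 = 15.9091
LCL = c̄ − 3√c̄ = 15.9091 − 3 × 3.9886 = 3.9432

3.94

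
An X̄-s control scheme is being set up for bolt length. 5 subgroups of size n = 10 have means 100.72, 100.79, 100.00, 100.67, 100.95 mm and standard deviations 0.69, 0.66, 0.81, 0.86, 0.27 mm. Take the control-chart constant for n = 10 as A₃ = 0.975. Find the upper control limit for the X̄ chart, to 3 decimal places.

X̄̄ = (100.72 + 100.79 + 100.00 + 100.67 + 100.95) / 5 = 100.6260
s̄ = (0.69 + 0.66 + 0.81 + 0.86 + 0.27) / 5 = 0.6580
UCL = X̄̄ + A₃·s̄ = 100.6260 + 0.975 × 0.6580 = 101.2675

101.268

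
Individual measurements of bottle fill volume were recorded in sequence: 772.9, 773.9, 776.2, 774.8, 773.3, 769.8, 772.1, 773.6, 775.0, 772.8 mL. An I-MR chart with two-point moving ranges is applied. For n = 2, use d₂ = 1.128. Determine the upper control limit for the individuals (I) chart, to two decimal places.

778.49

X̄ = (772.9 + 773.9 + 776.2 + 774.8 + 773.3 + 769.8 + 772.1 + 773.6 + 775.0 + 772.8) / 10 = 773.4400
Moving ranges: 1.0, 2.3, 1.4, 1.5, 3.5, 2.3, 1.5, 1.4, 2.2; M̄R̄ = 17.1000 / 9 = 1.9000
UCL = X̄ + 3·M̄R̄/d₂ = 773.4400 + 3 × 1.9000 / 1.128 = 778.4932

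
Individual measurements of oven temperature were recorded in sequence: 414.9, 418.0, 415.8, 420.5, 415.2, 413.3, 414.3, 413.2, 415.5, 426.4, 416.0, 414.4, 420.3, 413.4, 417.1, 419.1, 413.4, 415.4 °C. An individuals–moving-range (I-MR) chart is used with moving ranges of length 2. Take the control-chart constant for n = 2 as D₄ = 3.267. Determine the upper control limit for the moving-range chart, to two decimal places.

13.59

Moving ranges: 3.1, 2.2, 4.7, 5.3, 1.9, 1.0, 1.1, 2.3, 10.9, 10.4, 1.6, 5.9, 6.9, 3.7, 2.0, 5.7, 2.0; M̄R̄ = 70.7000 / 17 = 4.1588
UCL_MR = D₄·M̄R̄ = 3.267 × 4.1588 = 13.5869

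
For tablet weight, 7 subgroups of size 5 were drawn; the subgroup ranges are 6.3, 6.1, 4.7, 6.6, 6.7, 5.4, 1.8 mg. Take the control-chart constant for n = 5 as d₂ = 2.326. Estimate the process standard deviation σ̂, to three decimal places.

R̄ = (6.3 + 6.1 + 4.7 + 6.6 + 6.7 + 5.4 + 1.8) / 7 = 5.3714
σ̂ = R̄ / d₂ = 5.3714 / 2.326 = 2.3093

2.309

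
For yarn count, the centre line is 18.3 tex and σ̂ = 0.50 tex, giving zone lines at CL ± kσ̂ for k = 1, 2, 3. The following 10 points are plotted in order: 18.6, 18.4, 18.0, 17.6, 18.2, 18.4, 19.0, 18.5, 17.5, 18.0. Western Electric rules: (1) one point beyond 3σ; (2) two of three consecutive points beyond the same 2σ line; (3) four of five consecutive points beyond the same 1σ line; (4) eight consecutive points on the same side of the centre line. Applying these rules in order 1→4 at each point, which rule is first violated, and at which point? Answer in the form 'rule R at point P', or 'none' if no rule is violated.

Zone of each point (C = within 1σ̂, B = 1σ̂–2σ̂, A = 2σ̂–3σ̂, * = beyond 3σ̂; sign = side of CL): 1:+C, 2:+C, 3:-C, 4:-B, 5:-C, 6:+C, 7:+B, 8:+C, 9:-B, 10:-C
No rule fires across all 10 points.

none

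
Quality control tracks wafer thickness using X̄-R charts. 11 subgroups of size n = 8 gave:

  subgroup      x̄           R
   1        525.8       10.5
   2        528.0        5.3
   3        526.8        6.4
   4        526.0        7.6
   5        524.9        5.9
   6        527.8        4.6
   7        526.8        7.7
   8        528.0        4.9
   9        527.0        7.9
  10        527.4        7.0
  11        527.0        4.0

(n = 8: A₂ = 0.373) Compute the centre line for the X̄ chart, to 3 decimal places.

526.864

X̄̄ = (525.8 + 528.0 + 526.8 + 526.0 + 524.9 + 527.8 + 526.8 + 528.0 + 527.0 + 527.4 + 527.0) / 11 = 5795.5000 / 11 = 526.8636
CL = X̄̄ = 526.8636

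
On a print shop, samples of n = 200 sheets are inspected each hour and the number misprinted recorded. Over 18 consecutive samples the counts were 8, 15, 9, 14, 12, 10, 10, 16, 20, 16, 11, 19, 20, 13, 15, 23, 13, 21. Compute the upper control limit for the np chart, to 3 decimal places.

25.801

p̄ = Σdᵢ / (k·n) = 265 / (18 × 200) = 0.07361
UCL = np̄ + 3·√(np̄(1−p̄)) = 14.7222 + 3 × √(14.7222×0.92639) = 14.7222 + 3 × 3.6930 = 25.8013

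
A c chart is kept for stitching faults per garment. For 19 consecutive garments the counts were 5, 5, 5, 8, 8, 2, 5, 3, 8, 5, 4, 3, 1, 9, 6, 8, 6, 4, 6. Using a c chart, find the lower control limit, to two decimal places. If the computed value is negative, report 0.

c̄ = (5 + 5 + 5 + 8 + 8 + 2 + 5 + 3 + 8 + 5 + 4 + 3 + 1 + 9 + 6 + 8 + 6 + 4 + 6) / 19 = 101 / 19 = 5.3158
LCL = c̄ − 3√c̄ = 5.3158 − 3 × 2.3056 = -1.6010 → 0 (cannot be negative)

0.00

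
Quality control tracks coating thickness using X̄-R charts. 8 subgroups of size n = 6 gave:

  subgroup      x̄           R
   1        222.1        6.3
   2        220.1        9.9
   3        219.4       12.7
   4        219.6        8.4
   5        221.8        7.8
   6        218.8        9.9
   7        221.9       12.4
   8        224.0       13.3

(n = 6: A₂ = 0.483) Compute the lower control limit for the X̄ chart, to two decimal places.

216.09

X̄̄ = (222.1 + 220.1 + 219.4 + 219.6 + 221.8 + 218.8 + 221.9 + 224.0) / 8 = 1767.7000 / 8 = 220.9625
R̄ = (6.3 + 9.9 + 12.7 + 8.4 + 7.8 + 9.9 + 12.4 + 13.3) / 8 = 80.7000 / 8 = 10.0875
LCL = X̄̄ − A₂·R̄ = 220.9625 − 0.483 × 10.0875 = 216.0902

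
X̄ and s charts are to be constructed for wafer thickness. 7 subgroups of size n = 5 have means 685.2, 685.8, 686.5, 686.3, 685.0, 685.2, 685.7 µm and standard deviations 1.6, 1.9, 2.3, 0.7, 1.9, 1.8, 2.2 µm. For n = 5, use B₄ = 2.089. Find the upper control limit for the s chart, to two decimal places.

3.70

s̄ = (1.6 + 1.9 + 2.3 + 0.7 + 1.9 + 1.8 + 2.2) / 7 = 1.7714
UCL_s = B₄·s̄ = 2.089 × 1.7714 = 3.7005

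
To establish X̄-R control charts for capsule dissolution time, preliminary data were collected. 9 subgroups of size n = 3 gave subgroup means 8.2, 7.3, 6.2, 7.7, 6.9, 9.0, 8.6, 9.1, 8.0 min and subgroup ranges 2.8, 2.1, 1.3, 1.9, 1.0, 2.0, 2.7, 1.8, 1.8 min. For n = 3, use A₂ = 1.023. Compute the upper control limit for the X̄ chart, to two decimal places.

9.87

X̄̄ = (8.2 + 7.3 + 6.2 + 7.7 + 6.9 + 9.0 + 8.6 + 9.1 + 8.0) / 9 = 71.0000 / 9 = 7.8889
R̄ = (2.8 + 2.1 + 1.3 + 1.9 + 1.0 + 2.0 + 2.7 + 1.8 + 1.8) / 9 = 17.4000 / 9 = 1.9333
UCL = X̄̄ + A₂·R̄ = 7.8889 + 1.023 × 1.9333 = 9.8667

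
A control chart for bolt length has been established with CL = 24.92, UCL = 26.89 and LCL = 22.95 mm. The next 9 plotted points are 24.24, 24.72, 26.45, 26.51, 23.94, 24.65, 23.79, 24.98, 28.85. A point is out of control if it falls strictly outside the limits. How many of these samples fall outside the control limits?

Compare each point to [22.95, 26.89]: sample 9 = 28.85 > UCL.

1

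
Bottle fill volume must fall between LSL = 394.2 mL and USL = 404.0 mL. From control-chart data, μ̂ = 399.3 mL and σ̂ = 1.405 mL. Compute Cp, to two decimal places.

Cp = (USL − LSL) / (6σ̂) = (404.0 − 394.2) / (6 × 1.405) = 9.8000 / 8.4300 = 1.1625

1.16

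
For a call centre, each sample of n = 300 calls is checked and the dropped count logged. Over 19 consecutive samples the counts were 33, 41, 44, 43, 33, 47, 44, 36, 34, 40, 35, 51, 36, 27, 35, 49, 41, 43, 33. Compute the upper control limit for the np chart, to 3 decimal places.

p̄ = Σdᵢ / (k·n) = 745 / (19 × 300) = 0.13070
UCL = np̄ + 3·√(np̄(1−p̄)) = 39.2105 + 3 × √(39.2105×0.86930) = 39.2105 + 3 × 5.8383 = 56.7254

56.725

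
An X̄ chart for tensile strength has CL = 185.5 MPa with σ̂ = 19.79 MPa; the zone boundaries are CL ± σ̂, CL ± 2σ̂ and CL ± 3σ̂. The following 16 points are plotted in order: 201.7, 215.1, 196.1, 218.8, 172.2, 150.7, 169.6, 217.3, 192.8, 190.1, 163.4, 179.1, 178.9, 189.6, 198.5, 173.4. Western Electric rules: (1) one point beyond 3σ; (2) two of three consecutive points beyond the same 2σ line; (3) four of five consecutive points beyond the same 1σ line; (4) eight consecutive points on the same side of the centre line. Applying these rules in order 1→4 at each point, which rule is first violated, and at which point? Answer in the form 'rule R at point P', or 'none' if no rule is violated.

Zone of each point (C = within 1σ̂, B = 1σ̂–2σ̂, A = 2σ̂–3σ̂, * = beyond 3σ̂; sign = side of CL): 1:+C, 2:+B, 3:+C, 4:+B, 5:-C, 6:-B, 7:-C, 8:+B, 9:+C, 10:+C, 11:-B, 12:-C, 13:-C, 14:+C, 15:+C, 16:-C
No rule fires across all 16 points.

none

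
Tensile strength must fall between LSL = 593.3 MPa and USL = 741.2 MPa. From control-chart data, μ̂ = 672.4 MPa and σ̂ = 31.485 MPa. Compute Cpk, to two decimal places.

Cpu = (USL − μ̂) / (3σ̂) = (741.2 − 672.4) / (3 × 31.485) = 0.7284; Cpl = (μ̂ − LSL) / (3σ̂) = (672.4 − 593.3) / (3 × 31.485) = 0.8374; Cpk = min(Cpu, Cpl) = 0.7284

0.73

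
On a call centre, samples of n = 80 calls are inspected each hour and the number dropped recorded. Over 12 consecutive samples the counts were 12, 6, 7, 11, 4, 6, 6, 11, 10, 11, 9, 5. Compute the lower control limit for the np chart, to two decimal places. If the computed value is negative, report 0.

p̄ = Σdᵢ / (k·n) = 98 / (12 × 80) = 0.10208
LCL = np̄ − 3·√(np̄(1−p̄)) = 8.1667 − 3 × 2.7079 = 0.0428

0.04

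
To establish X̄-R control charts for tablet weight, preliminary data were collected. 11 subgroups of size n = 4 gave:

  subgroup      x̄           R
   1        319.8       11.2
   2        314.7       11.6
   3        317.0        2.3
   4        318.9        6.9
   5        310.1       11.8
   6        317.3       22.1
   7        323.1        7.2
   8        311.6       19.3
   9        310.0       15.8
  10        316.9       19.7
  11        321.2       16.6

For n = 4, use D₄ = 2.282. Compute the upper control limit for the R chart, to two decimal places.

R̄ = (11.2 + 11.6 + 2.3 + 6.9 + 11.8 + 22.1 + 7.2 + 19.3 + 15.8 + 19.7 + 16.6) / 11 = 144.5000 / 11 = 13.1364
UCL_R = D₄·R̄ = 2.282 × 13.1364 = 29.9772

29.98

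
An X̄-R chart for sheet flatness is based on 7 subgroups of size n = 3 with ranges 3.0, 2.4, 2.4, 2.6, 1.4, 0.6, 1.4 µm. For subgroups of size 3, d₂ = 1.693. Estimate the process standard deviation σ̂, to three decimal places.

R̄ = (3.0 + 2.4 + 2.4 + 2.6 + 1.4 + 0.6 + 1.4) / 7 = 1.9714
σ̂ = R̄ / d₂ = 1.9714 / 1.693 = 1.1645

1.164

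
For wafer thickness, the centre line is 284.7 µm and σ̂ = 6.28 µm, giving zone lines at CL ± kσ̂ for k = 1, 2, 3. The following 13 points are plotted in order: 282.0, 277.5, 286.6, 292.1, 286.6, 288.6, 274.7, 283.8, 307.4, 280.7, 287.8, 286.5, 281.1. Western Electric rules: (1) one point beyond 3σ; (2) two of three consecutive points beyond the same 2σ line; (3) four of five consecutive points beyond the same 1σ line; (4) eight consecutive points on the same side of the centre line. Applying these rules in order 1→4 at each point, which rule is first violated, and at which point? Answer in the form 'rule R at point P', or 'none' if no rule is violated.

rule 1 at point 9

Zone of each point (C = within 1σ̂, B = 1σ̂–2σ̂, A = 2σ̂–3σ̂, * = beyond 3σ̂; sign = side of CL): 1:-C, 2:-B, 3:+C, 4:+B, 5:+C, 6:+C, 7:-B, 8:-C, 9:+*, 10:-C, 11:+C, 12:+C, 13:-C
Rule 1 (one point beyond the 3σ limits) is satisfied at point 9.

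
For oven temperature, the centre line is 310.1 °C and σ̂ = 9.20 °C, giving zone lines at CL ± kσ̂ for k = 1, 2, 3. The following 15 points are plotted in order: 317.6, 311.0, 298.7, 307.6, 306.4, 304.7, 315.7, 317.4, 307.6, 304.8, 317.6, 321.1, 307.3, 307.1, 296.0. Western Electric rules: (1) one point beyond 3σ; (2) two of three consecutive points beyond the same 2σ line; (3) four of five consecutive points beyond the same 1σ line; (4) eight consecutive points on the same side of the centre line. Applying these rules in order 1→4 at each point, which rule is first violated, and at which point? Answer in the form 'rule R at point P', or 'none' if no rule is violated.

none

Zone of each point (C = within 1σ̂, B = 1σ̂–2σ̂, A = 2σ̂–3σ̂, * = beyond 3σ̂; sign = side of CL): 1:+C, 2:+C, 3:-B, 4:-C, 5:-C, 6:-C, 7:+C, 8:+C, 9:-C, 10:-C, 11:+C, 12:+B, 13:-C, 14:-C, 15:-B
No rule fires across all 15 points.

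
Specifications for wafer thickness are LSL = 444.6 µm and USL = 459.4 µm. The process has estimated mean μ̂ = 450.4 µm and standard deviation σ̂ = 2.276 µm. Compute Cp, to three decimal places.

1.084

Cp = (USL − LSL) / (6σ̂) = (459.4 − 444.6) / (6 × 2.276) = 14.8000 / 13.6560 = 1.0838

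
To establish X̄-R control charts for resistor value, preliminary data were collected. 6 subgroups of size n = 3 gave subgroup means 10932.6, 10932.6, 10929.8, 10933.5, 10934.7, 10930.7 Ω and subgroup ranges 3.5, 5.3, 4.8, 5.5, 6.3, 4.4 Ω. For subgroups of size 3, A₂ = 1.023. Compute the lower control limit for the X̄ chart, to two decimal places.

10927.24

X̄̄ = (10932.6 + 10932.6 + 10929.8 + 10933.5 + 10934.7 + 10930.7) / 6 = 65593.9000 / 6 = 10932.3167
R̄ = (3.5 + 5.3 + 4.8 + 5.5 + 6.3 + 4.4) / 6 = 29.8000 / 6 = 4.9667
LCL = X̄̄ − A₂·R̄ = 10932.3167 − 1.023 × 4.9667 = 10927.2358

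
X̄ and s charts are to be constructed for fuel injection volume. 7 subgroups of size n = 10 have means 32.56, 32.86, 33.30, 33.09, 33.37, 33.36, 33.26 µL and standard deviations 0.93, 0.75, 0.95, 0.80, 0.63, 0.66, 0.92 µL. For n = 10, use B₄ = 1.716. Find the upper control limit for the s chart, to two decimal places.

s̄ = (0.93 + 0.75 + 0.95 + 0.80 + 0.63 + 0.66 + 0.92) / 7 = 0.8057
UCL_s = B₄·s̄ = 1.716 × 0.8057 = 1.3826

1.38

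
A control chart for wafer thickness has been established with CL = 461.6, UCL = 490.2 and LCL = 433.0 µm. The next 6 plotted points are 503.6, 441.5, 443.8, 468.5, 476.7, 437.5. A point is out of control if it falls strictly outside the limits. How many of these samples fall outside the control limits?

Compare each point to [433.0, 490.2]: sample 1 = 503.6 > UCL.

1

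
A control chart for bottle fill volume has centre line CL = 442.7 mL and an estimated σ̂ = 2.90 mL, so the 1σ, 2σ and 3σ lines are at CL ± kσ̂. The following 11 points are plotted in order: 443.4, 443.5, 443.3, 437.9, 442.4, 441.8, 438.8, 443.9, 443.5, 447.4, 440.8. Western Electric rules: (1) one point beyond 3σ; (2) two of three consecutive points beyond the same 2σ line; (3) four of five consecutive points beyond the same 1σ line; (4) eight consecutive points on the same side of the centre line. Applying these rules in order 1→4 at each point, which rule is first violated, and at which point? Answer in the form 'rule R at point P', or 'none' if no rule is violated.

none

Zone of each point (C = within 1σ̂, B = 1σ̂–2σ̂, A = 2σ̂–3σ̂, * = beyond 3σ̂; sign = side of CL): 1:+C, 2:+C, 3:+C, 4:-B, 5:-C, 6:-C, 7:-B, 8:+C, 9:+C, 10:+B, 11:-C
No rule fires across all 11 points.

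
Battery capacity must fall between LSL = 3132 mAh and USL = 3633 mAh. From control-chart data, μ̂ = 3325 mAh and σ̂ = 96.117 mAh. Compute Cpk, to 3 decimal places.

Cpu = (USL − μ̂) / (3σ̂) = (3633 − 3325) / (3 × 96.117) = 1.0681; Cpl = (μ̂ − LSL) / (3σ̂) = (3325 − 3132) / (3 × 96.117) = 0.6693; Cpk = min(Cpu, Cpl) = 0.6693

0.669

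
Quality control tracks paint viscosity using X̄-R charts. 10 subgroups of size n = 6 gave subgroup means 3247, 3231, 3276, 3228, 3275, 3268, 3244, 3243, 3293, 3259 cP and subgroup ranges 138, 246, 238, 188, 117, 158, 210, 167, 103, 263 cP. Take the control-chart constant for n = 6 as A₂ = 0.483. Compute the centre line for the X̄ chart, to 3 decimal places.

3256.400

X̄̄ = (3247 + 3231 + 3276 + 3228 + 3275 + 3268 + 3244 + 3243 + 3293 + 3259) / 10 = 32564.0000 / 10 = 3256.4000
CL = X̄̄ = 3256.4000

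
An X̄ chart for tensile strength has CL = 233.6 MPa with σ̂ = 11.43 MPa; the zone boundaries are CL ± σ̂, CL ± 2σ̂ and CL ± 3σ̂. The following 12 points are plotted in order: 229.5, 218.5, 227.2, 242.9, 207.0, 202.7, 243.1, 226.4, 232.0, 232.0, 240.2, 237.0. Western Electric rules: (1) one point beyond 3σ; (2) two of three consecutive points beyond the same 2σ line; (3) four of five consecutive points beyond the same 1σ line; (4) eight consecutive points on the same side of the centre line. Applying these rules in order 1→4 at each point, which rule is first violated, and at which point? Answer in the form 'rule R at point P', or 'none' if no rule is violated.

rule 2 at point 6

Zone of each point (C = within 1σ̂, B = 1σ̂–2σ̂, A = 2σ̂–3σ̂, * = beyond 3σ̂; sign = side of CL): 1:-C, 2:-B, 3:-C, 4:+C, 5:-A, 6:-A, 7:+C, 8:-C, 9:-C, 10:-C, 11:+C, 12:+C
Rule 2 (two of three consecutive points beyond the same 2σ limit) is satisfied at point 6.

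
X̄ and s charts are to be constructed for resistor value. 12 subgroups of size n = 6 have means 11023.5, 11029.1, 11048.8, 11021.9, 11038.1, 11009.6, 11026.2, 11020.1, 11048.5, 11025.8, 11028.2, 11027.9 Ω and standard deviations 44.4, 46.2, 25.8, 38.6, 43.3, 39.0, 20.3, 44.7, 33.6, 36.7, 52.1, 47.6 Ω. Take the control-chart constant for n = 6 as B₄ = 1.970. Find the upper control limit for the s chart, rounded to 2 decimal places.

77.54

s̄ = (44.4 + 46.2 + 25.8 + 38.6 + 43.3 + 39.0 + 20.3 + 44.7 + 33.6 + 36.7 + 52.1 + 47.6) / 12 = 39.3583
UCL_s = B₄·s̄ = 1.970 × 39.3583 = 77.5359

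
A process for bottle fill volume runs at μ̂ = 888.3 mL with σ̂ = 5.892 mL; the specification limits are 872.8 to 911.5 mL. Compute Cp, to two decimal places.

1.09

Cp = (USL − LSL) / (6σ̂) = (911.5 − 872.8) / (6 × 5.892) = 38.7000 / 35.3520 = 1.0947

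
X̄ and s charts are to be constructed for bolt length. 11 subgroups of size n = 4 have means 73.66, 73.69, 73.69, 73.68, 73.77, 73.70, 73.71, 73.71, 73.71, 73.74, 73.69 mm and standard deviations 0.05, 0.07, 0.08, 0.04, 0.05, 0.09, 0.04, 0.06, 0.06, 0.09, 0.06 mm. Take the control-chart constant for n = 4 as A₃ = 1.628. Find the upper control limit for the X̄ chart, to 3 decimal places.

X̄̄ = (73.66 + 73.69 + 73.69 + 73.68 + 73.77 + 73.70 + 73.71 + 73.71 + 73.71 + 73.74 + 73.69) / 11 = 73.7045
s̄ = (0.05 + 0.07 + 0.08 + 0.04 + 0.05 + 0.09 + 0.04 + 0.06 + 0.06 + 0.09 + 0.06) / 11 = 0.0627
UCL = X̄̄ + A₃·s̄ = 73.7045 + 1.628 × 0.0627 = 73.8067

73.807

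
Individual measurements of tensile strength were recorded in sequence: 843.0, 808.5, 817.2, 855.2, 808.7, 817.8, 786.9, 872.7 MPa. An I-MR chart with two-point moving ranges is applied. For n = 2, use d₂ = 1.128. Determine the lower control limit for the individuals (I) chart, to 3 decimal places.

729.935

X̄ = (843.0 + 808.5 + 817.2 + 855.2 + 808.7 + 817.8 + 786.9 + 872.7) / 8 = 826.2500
Moving ranges: 34.5, 8.7, 38.0, 46.5, 9.1, 30.9, 85.8; M̄R̄ = 253.5000 / 7 = 36.2143
LCL = X̄ − 3·M̄R̄/d₂ = 826.2500 − 3 × 36.2143 / 1.128 = 729.9354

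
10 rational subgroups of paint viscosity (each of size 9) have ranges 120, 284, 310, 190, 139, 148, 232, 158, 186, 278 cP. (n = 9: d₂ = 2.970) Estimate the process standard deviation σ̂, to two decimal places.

68.86

R̄ = (120 + 284 + 310 + 190 + 139 + 148 + 232 + 158 + 186 + 278) / 10 = 204.5000
σ̂ = R̄ / d₂ = 204.5000 / 2.970 = 68.8552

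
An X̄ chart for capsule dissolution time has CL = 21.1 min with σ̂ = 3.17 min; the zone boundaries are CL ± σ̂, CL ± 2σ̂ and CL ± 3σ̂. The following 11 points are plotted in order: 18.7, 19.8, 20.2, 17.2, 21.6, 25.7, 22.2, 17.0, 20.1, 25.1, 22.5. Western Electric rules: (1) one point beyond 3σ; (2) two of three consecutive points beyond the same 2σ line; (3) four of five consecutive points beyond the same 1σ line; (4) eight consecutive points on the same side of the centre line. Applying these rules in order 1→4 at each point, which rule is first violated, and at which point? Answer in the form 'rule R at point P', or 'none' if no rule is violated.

none

Zone of each point (C = within 1σ̂, B = 1σ̂–2σ̂, A = 2σ̂–3σ̂, * = beyond 3σ̂; sign = side of CL): 1:-C, 2:-C, 3:-C, 4:-B, 5:+C, 6:+B, 7:+C, 8:-B, 9:-C, 10:+B, 11:+C
No rule fires across all 11 points.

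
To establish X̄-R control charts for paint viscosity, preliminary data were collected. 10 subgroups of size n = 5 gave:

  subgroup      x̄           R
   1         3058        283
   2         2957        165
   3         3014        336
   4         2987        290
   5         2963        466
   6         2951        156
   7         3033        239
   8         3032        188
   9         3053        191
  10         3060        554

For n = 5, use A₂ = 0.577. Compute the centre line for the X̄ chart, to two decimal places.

X̄̄ = (3058 + 2957 + 3014 + 2987 + 2963 + 2951 + 3033 + 3032 + 3053 + 3060) / 10 = 30108.0000 / 10 = 3010.8000
CL = X̄̄ = 3010.8000

3010.80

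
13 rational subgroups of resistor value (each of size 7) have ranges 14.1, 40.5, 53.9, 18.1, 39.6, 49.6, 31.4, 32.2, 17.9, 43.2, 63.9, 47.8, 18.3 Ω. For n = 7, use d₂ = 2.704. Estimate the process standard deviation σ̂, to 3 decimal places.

13.385

R̄ = (14.1 + 40.5 + 53.9 + 18.1 + 39.6 + 49.6 + 31.4 + 32.2 + 17.9 + 43.2 + 63.9 + 47.8 + 18.3) / 13 = 36.1923
σ̂ = R̄ / d₂ = 36.1923 / 2.704 = 13.3847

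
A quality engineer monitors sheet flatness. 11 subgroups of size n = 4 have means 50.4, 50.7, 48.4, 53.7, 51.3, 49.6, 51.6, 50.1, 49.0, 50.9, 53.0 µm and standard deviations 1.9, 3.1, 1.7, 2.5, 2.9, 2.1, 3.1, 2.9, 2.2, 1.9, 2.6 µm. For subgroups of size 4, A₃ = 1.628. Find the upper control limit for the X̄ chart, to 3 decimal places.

X̄̄ = (50.4 + 50.7 + 48.4 + 53.7 + 51.3 + 49.6 + 51.6 + 50.1 + 49.0 + 50.9 + 53.0) / 11 = 50.7909
s̄ = (1.9 + 3.1 + 1.7 + 2.5 + 2.9 + 2.1 + 3.1 + 2.9 + 2.2 + 1.9 + 2.6) / 11 = 2.4455
UCL = X̄̄ + A₃·s̄ = 50.7909 + 1.628 × 2.4455 = 54.7721

54.772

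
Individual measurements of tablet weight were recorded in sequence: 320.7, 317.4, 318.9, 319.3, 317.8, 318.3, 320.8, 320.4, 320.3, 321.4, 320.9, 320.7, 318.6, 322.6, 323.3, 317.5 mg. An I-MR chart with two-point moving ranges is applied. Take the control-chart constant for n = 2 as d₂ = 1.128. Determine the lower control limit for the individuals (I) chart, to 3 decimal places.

315.570

X̄ = (320.7 + 317.4 + 318.9 + 319.3 + 317.8 + 318.3 + 320.8 + 320.4 + 320.3 + 321.4 + 320.9 + 320.7 + 318.6 + 322.6 + 323.3 + 317.5) / 16 = 319.9312
Moving ranges: 3.3, 1.5, 0.4, 1.5, 0.5, 2.5, 0.4, 0.1, 1.1, 0.5, 0.2, 2.1, 4.0, 0.7, 5.8; M̄R̄ = 24.6000 / 15 = 1.6400
LCL = X̄ − 3·M̄R̄/d₂ = 319.9312 − 3 × 1.6400 / 1.128 = 315.5695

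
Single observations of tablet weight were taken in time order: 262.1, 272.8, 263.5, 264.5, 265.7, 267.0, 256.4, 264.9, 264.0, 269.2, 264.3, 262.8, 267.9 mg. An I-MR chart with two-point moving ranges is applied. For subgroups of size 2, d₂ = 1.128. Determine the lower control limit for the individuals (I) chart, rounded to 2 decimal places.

251.67

X̄ = (262.1 + 272.8 + 263.5 + 264.5 + 265.7 + 267.0 + 256.4 + 264.9 + 264.0 + 269.2 + 264.3 + 262.8 + 267.9) / 13 = 265.0077
Moving ranges: 10.7, 9.3, 1.0, 1.2, 1.3, 10.6, 8.5, 0.9, 5.2, 4.9, 1.5, 5.1; M̄R̄ = 60.2000 / 12 = 5.0167
LCL = X̄ − 3·M̄R̄/d₂ = 265.0077 − 3 × 5.0167 / 1.128 = 251.6655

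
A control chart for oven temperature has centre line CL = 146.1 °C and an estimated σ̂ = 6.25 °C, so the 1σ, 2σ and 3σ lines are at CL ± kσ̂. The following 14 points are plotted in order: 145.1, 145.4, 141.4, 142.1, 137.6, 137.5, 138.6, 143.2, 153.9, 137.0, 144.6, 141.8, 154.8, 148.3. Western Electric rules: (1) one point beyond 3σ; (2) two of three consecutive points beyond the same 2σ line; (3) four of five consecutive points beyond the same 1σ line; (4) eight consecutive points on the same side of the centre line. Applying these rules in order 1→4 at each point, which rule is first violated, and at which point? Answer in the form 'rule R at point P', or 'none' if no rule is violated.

Zone of each point (C = within 1σ̂, B = 1σ̂–2σ̂, A = 2σ̂–3σ̂, * = beyond 3σ̂; sign = side of CL): 1:-C, 2:-C, 3:-C, 4:-C, 5:-B, 6:-B, 7:-B, 8:-C, 9:+B, 10:-B, 11:-C, 12:-C, 13:+B, 14:+C
Rule 4 (eight consecutive points on the same side of the centre line) is satisfied at point 8.

rule 4 at point 8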